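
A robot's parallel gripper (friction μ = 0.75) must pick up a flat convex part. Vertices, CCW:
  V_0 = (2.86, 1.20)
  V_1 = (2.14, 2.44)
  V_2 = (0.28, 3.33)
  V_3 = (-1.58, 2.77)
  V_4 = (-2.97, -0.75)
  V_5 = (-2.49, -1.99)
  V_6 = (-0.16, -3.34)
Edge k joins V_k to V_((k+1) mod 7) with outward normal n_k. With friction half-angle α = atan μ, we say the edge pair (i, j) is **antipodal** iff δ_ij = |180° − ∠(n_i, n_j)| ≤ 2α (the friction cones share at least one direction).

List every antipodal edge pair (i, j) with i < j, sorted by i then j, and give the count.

count = 9; pairs: (0,3), (0,4), (0,5), (1,4), (1,5), (2,5), (2,6), (3,6), (4,6)

α = atan 0.75 = 36.87°;  2α = 73.74°
n_0 = (+0.8648, +0.5021)
n_1 = (+0.4316, +0.9021)
n_2 = (-0.2883, +0.9575)
n_3 = (-0.9301, +0.3673)
n_4 = (-0.9326, -0.3610)
n_5 = (-0.5013, -0.8653)
n_6 = (+0.8326, -0.5539)
  (0,1): δ = 145.71°  ·
  (0,2): δ = 103.39°  ·
  (0,3): δ = 51.69°  ✓
  (0,4): δ = 8.98°  ✓
  (0,5): δ = 29.77°  ✓
  (0,6): δ = 116.23°  ·
  (1,2): δ = 137.67°  ·
  (1,3): δ = 85.98°  ·
  (1,4): δ = 43.27°  ✓
  (1,5): δ = 4.52°  ✓
  (1,6): δ = 81.94°  ·
  (2,3): δ = 128.30°  ·
  (2,4): δ = 85.59°  ·
  (2,5): δ = 46.84°  ✓
  (2,6): δ = 39.61°  ✓
  (3,4): δ = 137.29°  ·
  (3,5): δ = 98.54°  ·
  (3,6): δ = 12.08°  ✓
  (4,5): δ = 141.25°  ·
  (4,6): δ = 54.79°  ✓
  (5,6): δ = 93.54°  ·
antipodal pairs: 9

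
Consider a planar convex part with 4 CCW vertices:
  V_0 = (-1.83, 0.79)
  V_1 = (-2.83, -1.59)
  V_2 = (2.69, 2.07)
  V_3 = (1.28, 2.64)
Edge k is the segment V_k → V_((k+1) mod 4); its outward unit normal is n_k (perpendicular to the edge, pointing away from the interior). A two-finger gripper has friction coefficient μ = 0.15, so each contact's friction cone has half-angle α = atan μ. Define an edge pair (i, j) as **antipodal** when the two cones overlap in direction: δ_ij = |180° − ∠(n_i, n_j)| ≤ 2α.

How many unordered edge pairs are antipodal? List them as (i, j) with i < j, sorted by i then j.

α = atan 0.15 = 8.53°;  2α = 17.06°
n_0 = (-0.9219, +0.3874)
n_1 = (+0.5526, -0.8334)
n_2 = (+0.3748, +0.9271)
n_3 = (-0.5112, +0.8594)
  (0,1): δ = 33.66°  ·
  (0,2): δ = 90.78°  ·
  (0,3): δ = 143.54°  ·
  (1,2): δ = 55.56°  ·
  (1,3): δ = 2.80°  ✓
  (2,3): δ = 127.24°  ·
antipodal pairs: 1

count = 1; pairs: (1,3)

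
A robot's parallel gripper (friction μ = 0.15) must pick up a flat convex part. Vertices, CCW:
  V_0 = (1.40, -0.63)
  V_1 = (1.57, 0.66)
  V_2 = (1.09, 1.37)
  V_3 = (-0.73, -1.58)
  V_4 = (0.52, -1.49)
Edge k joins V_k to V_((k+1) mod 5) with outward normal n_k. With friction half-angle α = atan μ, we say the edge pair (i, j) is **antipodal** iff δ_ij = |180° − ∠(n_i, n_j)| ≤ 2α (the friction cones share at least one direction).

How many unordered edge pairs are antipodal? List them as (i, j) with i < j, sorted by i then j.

α = atan 0.15 = 8.53°;  2α = 17.06°
n_0 = (+0.9914, -0.1307)
n_1 = (+0.8284, +0.5601)
n_2 = (-0.8511, +0.5251)
n_3 = (+0.0718, -0.9974)
n_4 = (+0.6989, -0.7152)
  (0,1): δ = 138.43°  ·
  (0,2): δ = 24.17°  ·
  (0,3): δ = 101.63°  ·
  (0,4): δ = 141.85°  ·
  (1,2): δ = 65.73°  ·
  (1,3): δ = 60.06°  ·
  (1,4): δ = 100.28°  ·
  (2,3): δ = 54.21°  ·
  (2,4): δ = 13.99°  ✓
  (3,4): δ = 139.78°  ·
antipodal pairs: 1

count = 1; pairs: (2,4)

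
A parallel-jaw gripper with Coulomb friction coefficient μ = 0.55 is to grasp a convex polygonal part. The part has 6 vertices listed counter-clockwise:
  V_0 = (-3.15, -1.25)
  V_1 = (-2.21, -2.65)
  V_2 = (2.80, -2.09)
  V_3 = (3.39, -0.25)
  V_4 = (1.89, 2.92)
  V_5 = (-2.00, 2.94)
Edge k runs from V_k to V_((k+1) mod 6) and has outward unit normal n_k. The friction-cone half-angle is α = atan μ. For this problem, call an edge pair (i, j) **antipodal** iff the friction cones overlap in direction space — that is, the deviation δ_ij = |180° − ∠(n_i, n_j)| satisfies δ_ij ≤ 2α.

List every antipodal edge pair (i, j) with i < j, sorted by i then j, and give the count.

α = atan 0.55 = 28.81°;  2α = 57.62°
n_0 = (-0.8302, -0.5574)
n_1 = (+0.1111, -0.9938)
n_2 = (+0.9522, -0.3053)
n_3 = (+0.9039, +0.4277)
n_4 = (+0.0051, +1.0000)
n_5 = (-0.9643, +0.2647)
  (0,1): δ = 117.50°  ·
  (0,2): δ = 51.66°  ✓
  (0,3): δ = 8.56°  ✓
  (0,4): δ = 55.83°  ✓
  (0,5): δ = 130.77°  ·
  (1,2): δ = 114.16°  ·
  (1,3): δ = 71.05°  ·
  (1,4): δ = 6.67°  ✓
  (1,5): δ = 68.27°  ·
  (2,3): δ = 136.90°  ·
  (2,4): δ = 72.52°  ·
  (2,5): δ = 2.43°  ✓
  (3,4): δ = 115.62°  ·
  (3,5): δ = 40.67°  ✓
  (4,5): δ = 105.05°  ·
antipodal pairs: 6

count = 6; pairs: (0,2), (0,3), (0,4), (1,4), (2,5), (3,5)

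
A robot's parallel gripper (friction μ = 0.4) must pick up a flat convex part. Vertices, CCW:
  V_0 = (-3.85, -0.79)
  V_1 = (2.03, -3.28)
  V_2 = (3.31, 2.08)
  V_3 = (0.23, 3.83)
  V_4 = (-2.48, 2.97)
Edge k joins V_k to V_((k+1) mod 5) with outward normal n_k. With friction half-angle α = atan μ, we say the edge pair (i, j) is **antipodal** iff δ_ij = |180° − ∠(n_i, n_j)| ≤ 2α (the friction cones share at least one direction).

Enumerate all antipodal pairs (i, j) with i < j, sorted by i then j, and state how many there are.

α = atan 0.4 = 21.80°;  2α = 43.60°
n_0 = (-0.3899, -0.9208)
n_1 = (+0.9727, -0.2323)
n_2 = (+0.4940, +0.8695)
n_3 = (-0.3025, +0.9532)
n_4 = (-0.9396, +0.3423)
  (0,1): δ = 80.48°  ·
  (0,2): δ = 6.65°  ✓
  (0,3): δ = 40.56°  ✓
  (0,4): δ = 92.93°  ·
  (1,2): δ = 106.17°  ·
  (1,3): δ = 58.96°  ·
  (1,4): δ = 6.59°  ✓
  (2,3): δ = 132.79°  ·
  (2,4): δ = 80.42°  ·
  (3,4): δ = 127.63°  ·
antipodal pairs: 3

count = 3; pairs: (0,2), (0,3), (1,4)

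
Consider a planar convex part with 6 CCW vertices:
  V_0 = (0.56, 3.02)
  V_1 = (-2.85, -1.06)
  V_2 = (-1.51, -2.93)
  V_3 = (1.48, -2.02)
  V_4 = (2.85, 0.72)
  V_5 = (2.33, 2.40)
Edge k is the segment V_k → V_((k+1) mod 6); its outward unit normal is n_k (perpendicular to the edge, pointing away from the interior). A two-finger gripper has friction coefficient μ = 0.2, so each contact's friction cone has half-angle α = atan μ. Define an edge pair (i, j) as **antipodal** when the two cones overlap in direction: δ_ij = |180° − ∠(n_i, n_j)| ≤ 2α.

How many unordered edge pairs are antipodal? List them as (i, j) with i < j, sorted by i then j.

α = atan 0.2 = 11.31°;  2α = 22.62°
n_0 = (-0.7673, +0.6413)
n_1 = (-0.8129, -0.5825)
n_2 = (+0.2912, -0.9567)
n_3 = (+0.8944, -0.4472)
n_4 = (+0.9553, +0.2957)
n_5 = (+0.3306, +0.9438)
  (0,1): δ = 104.49°  ·
  (0,2): δ = 33.18°  ·
  (0,3): δ = 13.32°  ✓
  (0,4): δ = 57.09°  ·
  (0,5): δ = 110.58°  ·
  (1,2): δ = 108.70°  ·
  (1,3): δ = 62.19°  ·
  (1,4): δ = 18.43°  ✓
  (1,5): δ = 35.07°  ·
  (2,3): δ = 133.49°  ·
  (2,4): δ = 89.73°  ·
  (2,5): δ = 36.23°  ·
  (3,4): δ = 136.24°  ·
  (3,5): δ = 82.74°  ·
  (4,5): δ = 126.50°  ·
antipodal pairs: 2

count = 2; pairs: (0,3), (1,4)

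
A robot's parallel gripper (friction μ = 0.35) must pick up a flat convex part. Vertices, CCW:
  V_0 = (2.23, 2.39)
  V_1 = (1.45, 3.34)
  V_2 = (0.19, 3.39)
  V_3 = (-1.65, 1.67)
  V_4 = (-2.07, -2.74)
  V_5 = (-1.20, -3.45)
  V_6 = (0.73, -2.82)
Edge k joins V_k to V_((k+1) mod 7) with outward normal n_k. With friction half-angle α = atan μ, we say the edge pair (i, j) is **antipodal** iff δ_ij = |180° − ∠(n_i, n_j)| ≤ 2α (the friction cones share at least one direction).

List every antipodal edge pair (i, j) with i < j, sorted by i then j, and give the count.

α = atan 0.35 = 19.29°;  2α = 38.58°
n_0 = (+0.7729, +0.6346)
n_1 = (+0.0397, +0.9992)
n_2 = (-0.6829, +0.7305)
n_3 = (-0.9955, +0.0948)
n_4 = (-0.6323, -0.7748)
n_5 = (+0.3103, -0.9506)
n_6 = (+0.9610, -0.2767)
  (0,1): δ = 131.66°  ·
  (0,2): δ = 86.32°  ·
  (0,3): δ = 44.83°  ·
  (0,4): δ = 11.39°  ✓
  (0,5): δ = 68.69°  ·
  (0,6): δ = 124.55°  ·
  (1,2): δ = 134.66°  ·
  (1,3): δ = 93.17°  ·
  (1,4): δ = 36.95°  ✓
  (1,5): δ = 20.35°  ✓
  (1,6): δ = 76.21°  ·
  (2,3): δ = 138.51°  ·
  (2,4): δ = 82.29°  ·
  (2,5): δ = 24.99°  ✓
  (2,6): δ = 30.87°  ✓
  (3,4): δ = 123.78°  ·
  (3,5): δ = 66.48°  ·
  (3,6): δ = 10.62°  ✓
  (4,5): δ = 122.70°  ·
  (4,6): δ = 66.84°  ·
  (5,6): δ = 124.14°  ·
antipodal pairs: 6

count = 6; pairs: (0,4), (1,4), (1,5), (2,5), (2,6), (3,6)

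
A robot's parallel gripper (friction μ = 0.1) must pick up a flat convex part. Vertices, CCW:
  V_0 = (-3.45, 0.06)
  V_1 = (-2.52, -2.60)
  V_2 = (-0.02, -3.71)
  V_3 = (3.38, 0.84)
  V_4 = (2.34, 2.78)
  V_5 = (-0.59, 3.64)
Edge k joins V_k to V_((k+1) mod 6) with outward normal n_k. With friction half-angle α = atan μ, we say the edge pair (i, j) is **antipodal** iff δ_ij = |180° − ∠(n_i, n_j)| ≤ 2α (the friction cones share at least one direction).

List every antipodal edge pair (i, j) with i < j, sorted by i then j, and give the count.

α = atan 0.1 = 5.71°;  2α = 11.42°
n_0 = (-0.9440, -0.3300)
n_1 = (-0.4058, -0.9140)
n_2 = (+0.8011, -0.5986)
n_3 = (+0.8813, +0.4725)
n_4 = (+0.2816, +0.9595)
n_5 = (-0.7813, +0.6242)
  (0,1): δ = 133.21°  ·
  (0,2): δ = 56.04°  ·
  (0,3): δ = 8.92°  ✓
  (0,4): δ = 54.37°  ·
  (0,5): δ = 122.11°  ·
  (1,2): δ = 102.83°  ·
  (1,3): δ = 37.86°  ·
  (1,4): δ = 7.58°  ✓
  (1,5): δ = 75.32°  ·
  (2,3): δ = 115.04°  ·
  (2,4): δ = 69.59°  ·
  (2,5): δ = 1.85°  ✓
  (3,4): δ = 134.55°  ·
  (3,5): δ = 66.82°  ·
  (4,5): δ = 112.26°  ·
antipodal pairs: 3

count = 3; pairs: (0,3), (1,4), (2,5)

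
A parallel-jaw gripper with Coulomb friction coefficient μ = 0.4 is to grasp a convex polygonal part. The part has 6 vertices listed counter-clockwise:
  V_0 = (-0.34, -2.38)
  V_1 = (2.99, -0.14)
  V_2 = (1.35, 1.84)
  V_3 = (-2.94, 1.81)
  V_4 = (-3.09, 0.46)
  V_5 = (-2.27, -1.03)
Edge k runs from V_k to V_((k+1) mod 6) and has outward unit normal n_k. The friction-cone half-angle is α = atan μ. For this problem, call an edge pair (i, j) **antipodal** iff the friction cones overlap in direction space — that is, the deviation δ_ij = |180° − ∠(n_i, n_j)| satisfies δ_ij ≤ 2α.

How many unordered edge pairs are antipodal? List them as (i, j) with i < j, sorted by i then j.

α = atan 0.4 = 21.80°;  2α = 43.60°
n_0 = (+0.5581, -0.8297)
n_1 = (+0.7701, +0.6379)
n_2 = (-0.0070, +1.0000)
n_3 = (-0.9939, +0.1104)
n_4 = (-0.8761, -0.4821)
n_5 = (-0.5732, -0.8194)
  (0,1): δ = 84.29°  ·
  (0,2): δ = 33.53°  ✓
  (0,3): δ = 49.73°  ·
  (0,4): δ = 84.90°  ·
  (0,5): δ = 111.10°  ·
  (1,2): δ = 129.23°  ·
  (1,3): δ = 45.97°  ·
  (1,4): δ = 10.81°  ✓
  (1,5): δ = 15.39°  ✓
  (2,3): δ = 96.74°  ·
  (2,4): δ = 61.58°  ·
  (2,5): δ = 35.37°  ✓
  (3,4): δ = 144.83°  ·
  (3,5): δ = 118.63°  ·
  (4,5): δ = 153.80°  ·
antipodal pairs: 4

count = 4; pairs: (0,2), (1,4), (1,5), (2,5)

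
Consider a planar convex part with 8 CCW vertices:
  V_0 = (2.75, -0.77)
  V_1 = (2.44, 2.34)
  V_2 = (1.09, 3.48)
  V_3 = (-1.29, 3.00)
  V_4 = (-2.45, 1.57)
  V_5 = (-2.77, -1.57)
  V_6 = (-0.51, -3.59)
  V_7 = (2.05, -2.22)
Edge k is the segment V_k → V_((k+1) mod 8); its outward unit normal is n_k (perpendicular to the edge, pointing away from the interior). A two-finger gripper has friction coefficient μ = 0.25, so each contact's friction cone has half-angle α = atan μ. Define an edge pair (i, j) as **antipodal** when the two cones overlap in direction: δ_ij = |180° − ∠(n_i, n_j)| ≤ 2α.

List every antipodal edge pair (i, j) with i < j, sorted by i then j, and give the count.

count = 6; pairs: (0,4), (1,5), (2,6), (3,6), (3,7), (4,7)

α = atan 0.25 = 14.04°;  2α = 28.07°
n_0 = (+0.9951, +0.0992)
n_1 = (+0.6452, +0.7640)
n_2 = (-0.1977, +0.9803)
n_3 = (-0.7766, +0.6300)
n_4 = (-0.9948, +0.1014)
n_5 = (-0.6664, -0.7456)
n_6 = (+0.4718, -0.8817)
n_7 = (+0.9006, -0.4347)
  (0,1): δ = 135.87°  ·
  (0,2): δ = 84.29°  ·
  (0,3): δ = 44.74°  ·
  (0,4): δ = 11.51°  ✓
  (0,5): δ = 42.52°  ·
  (0,6): δ = 112.46°  ·
  (0,7): δ = 148.54°  ·
  (1,2): δ = 128.42°  ·
  (1,3): δ = 88.87°  ·
  (1,4): δ = 55.64°  ·
  (1,5): δ = 1.61°  ✓
  (1,6): δ = 68.33°  ·
  (1,7): δ = 104.41°  ·
  (2,3): δ = 140.45°  ·
  (2,4): δ = 107.22°  ·
  (2,5): δ = 53.19°  ·
  (2,6): δ = 16.75°  ✓
  (2,7): δ = 52.83°  ·
  (3,4): δ = 146.77°  ·
  (3,5): δ = 92.74°  ·
  (3,6): δ = 22.80°  ✓
  (3,7): δ = 13.28°  ✓
  (4,5): δ = 125.97°  ·
  (4,6): δ = 56.03°  ·
  (4,7): δ = 19.95°  ✓
  (5,6): δ = 110.06°  ·
  (5,7): δ = 73.98°  ·
  (6,7): δ = 143.92°  ·
antipodal pairs: 6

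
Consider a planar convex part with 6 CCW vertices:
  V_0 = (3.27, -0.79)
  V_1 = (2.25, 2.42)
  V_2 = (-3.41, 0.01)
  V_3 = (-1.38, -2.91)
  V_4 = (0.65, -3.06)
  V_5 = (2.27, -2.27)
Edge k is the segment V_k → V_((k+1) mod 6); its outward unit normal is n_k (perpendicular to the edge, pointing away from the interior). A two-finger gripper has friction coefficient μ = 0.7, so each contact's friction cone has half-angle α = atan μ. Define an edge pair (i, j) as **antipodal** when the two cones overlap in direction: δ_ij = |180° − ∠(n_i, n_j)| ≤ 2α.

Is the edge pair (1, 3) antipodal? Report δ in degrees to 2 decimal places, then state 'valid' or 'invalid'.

δ = 27.29°, valid

α = atan 0.7 = 34.99°;  2α = 69.98°
edge 1: e_1 = (-5.66, -2.41);  n_1 = (-0.3918, +0.9201)
edge 3: e_3 = (+2.03, -0.15);  n_3 = (-0.0737, -0.9973)
∠(n_1, n_3) = 152.71°
δ = |180° − 152.71°| = 27.29°
27.29° ≤ 2α = 69.98°  →  valid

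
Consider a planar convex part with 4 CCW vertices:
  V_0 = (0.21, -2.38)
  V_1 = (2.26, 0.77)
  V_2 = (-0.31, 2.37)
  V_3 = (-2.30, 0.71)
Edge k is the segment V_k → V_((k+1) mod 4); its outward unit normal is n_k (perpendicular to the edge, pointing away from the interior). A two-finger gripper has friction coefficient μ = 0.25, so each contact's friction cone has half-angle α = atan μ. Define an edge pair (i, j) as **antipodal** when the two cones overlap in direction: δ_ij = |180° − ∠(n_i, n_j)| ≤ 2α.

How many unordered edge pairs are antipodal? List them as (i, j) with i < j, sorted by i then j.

α = atan 0.25 = 14.04°;  2α = 28.07°
n_0 = (+0.8381, -0.5455)
n_1 = (+0.5285, +0.8489)
n_2 = (-0.6406, +0.7679)
n_3 = (-0.7762, -0.6305)
  (0,1): δ = 88.85°  ·
  (0,2): δ = 17.11°  ✓
  (0,3): δ = 72.14°  ·
  (1,2): δ = 108.26°  ·
  (1,3): δ = 19.01°  ✓
  (2,3): δ = 90.75°  ·
antipodal pairs: 2

count = 2; pairs: (0,2), (1,3)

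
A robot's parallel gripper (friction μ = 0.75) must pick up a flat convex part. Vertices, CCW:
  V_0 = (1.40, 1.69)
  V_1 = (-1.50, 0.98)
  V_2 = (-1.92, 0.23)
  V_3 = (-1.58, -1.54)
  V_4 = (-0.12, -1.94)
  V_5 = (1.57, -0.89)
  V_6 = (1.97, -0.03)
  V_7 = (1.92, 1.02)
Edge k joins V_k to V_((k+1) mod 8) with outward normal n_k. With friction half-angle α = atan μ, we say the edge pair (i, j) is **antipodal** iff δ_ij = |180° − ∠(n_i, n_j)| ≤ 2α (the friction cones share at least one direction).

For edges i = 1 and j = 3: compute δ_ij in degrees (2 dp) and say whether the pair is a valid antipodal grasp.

α = atan 0.75 = 36.87°;  2α = 73.74°
edge 1: e_1 = (-0.42, -0.75);  n_1 = (-0.8725, +0.4886)
edge 3: e_3 = (+1.46, -0.40);  n_3 = (-0.2642, -0.9645)
∠(n_1, n_3) = 103.93°
δ = |180° − 103.93°| = 76.07°
76.07° > 2α = 73.74°  →  invalid

δ = 76.07°, invalid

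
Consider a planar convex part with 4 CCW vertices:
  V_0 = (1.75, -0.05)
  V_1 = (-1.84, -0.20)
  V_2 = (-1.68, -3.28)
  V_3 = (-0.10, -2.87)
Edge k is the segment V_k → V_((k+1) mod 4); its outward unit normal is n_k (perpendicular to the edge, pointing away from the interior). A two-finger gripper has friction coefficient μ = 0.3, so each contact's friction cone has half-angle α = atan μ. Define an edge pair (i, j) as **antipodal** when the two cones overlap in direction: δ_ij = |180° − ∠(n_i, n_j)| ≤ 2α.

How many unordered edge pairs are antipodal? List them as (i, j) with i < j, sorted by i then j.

count = 1; pairs: (0,2)

α = atan 0.3 = 16.70°;  2α = 33.40°
n_0 = (-0.0417, +0.9991)
n_1 = (-0.9987, -0.0519)
n_2 = (+0.2512, -0.9679)
n_3 = (+0.8361, -0.5485)
  (0,1): δ = 89.42°  ·
  (0,2): δ = 12.15°  ✓
  (0,3): δ = 54.34°  ·
  (1,2): δ = 78.43°  ·
  (1,3): δ = 36.24°  ·
  (2,3): δ = 137.81°  ·
antipodal pairs: 1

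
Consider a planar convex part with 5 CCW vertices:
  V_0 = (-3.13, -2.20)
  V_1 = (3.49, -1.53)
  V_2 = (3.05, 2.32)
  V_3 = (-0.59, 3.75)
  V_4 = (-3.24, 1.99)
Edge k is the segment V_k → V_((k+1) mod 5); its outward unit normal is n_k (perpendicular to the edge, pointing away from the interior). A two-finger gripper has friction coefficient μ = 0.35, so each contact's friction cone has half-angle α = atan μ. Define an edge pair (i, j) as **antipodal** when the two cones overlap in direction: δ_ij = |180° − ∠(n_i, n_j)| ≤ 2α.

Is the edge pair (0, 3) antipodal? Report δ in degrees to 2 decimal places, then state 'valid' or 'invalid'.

α = atan 0.35 = 19.29°;  2α = 38.58°
edge 0: e_0 = (+6.62, +0.67);  n_0 = (+0.1007, -0.9949)
edge 3: e_3 = (-2.65, -1.76);  n_3 = (-0.5532, +0.8330)
∠(n_0, n_3) = 152.19°
δ = |180° − 152.19°| = 27.81°
27.81° ≤ 2α = 38.58°  →  valid

δ = 27.81°, valid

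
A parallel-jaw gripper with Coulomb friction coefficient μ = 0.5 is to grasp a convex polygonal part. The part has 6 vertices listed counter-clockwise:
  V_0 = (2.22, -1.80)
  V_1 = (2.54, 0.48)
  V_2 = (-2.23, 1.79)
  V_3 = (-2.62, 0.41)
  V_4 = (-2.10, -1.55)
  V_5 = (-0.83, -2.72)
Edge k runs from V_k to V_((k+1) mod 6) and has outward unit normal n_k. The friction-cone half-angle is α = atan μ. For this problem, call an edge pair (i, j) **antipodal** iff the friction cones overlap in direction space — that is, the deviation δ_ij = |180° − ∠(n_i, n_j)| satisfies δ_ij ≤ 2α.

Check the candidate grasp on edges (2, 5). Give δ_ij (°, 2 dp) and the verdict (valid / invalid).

α = atan 0.5 = 26.57°;  2α = 53.13°
edge 2: e_2 = (-0.39, -1.38);  n_2 = (-0.9623, +0.2720)
edge 5: e_5 = (+3.05, +0.92);  n_5 = (+0.2888, -0.9574)
∠(n_2, n_5) = 122.57°
δ = |180° − 122.57°| = 57.43°
57.43° > 2α = 53.13°  →  invalid

δ = 57.43°, invalid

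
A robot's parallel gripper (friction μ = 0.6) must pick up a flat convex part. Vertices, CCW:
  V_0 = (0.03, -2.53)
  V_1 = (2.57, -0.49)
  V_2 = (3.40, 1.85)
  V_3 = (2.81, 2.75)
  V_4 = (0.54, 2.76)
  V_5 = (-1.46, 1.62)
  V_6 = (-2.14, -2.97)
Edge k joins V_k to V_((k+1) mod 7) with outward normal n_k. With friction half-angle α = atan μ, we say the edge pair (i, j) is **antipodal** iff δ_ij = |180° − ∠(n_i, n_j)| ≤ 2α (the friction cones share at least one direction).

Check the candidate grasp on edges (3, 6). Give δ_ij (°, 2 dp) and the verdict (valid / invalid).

α = atan 0.6 = 30.96°;  2α = 61.93°
edge 3: e_3 = (-2.27, +0.01);  n_3 = (+0.0044, +1.0000)
edge 6: e_6 = (+2.17, +0.44);  n_6 = (+0.1987, -0.9801)
∠(n_3, n_6) = 168.29°
δ = |180° − 168.29°| = 11.71°
11.71° ≤ 2α = 61.93°  →  valid

δ = 11.71°, valid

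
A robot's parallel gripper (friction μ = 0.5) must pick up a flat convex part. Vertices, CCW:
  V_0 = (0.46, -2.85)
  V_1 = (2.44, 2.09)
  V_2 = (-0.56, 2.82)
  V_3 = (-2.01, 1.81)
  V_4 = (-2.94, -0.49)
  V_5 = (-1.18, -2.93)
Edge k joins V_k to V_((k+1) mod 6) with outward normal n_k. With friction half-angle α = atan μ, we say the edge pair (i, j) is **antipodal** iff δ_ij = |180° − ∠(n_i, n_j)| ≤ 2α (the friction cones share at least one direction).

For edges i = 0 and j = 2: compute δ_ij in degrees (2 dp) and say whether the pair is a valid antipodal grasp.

δ = 33.30°, valid

α = atan 0.5 = 26.57°;  2α = 53.13°
edge 0: e_0 = (+1.98, +4.94);  n_0 = (+0.9282, -0.3720)
edge 2: e_2 = (-1.45, -1.01);  n_2 = (-0.5716, +0.8206)
∠(n_0, n_2) = 146.70°
δ = |180° − 146.70°| = 33.30°
33.30° ≤ 2α = 53.13°  →  valid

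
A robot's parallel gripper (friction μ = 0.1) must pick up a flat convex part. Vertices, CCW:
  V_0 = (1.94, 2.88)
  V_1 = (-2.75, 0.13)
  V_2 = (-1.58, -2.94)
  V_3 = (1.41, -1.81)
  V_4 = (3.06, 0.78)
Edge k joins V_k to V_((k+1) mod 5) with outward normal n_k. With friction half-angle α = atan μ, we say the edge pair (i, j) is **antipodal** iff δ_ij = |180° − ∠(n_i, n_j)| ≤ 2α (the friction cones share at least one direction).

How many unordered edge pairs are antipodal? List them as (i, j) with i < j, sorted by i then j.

count = 2; pairs: (0,2), (1,4)

α = atan 0.1 = 5.71°;  2α = 11.42°
n_0 = (-0.5058, +0.8626)
n_1 = (-0.9344, -0.3561)
n_2 = (+0.3535, -0.9354)
n_3 = (+0.8434, -0.5373)
n_4 = (+0.8824, +0.4706)
  (0,1): δ = 99.52°  ·
  (0,2): δ = 9.68°  ✓
  (0,3): δ = 27.11°  ·
  (0,4): δ = 87.69°  ·
  (1,2): δ = 90.16°  ·
  (1,3): δ = 53.36°  ·
  (1,4): δ = 7.21°  ✓
  (2,3): δ = 143.20°  ·
  (2,4): δ = 82.63°  ·
  (3,4): δ = 119.43°  ·
antipodal pairs: 2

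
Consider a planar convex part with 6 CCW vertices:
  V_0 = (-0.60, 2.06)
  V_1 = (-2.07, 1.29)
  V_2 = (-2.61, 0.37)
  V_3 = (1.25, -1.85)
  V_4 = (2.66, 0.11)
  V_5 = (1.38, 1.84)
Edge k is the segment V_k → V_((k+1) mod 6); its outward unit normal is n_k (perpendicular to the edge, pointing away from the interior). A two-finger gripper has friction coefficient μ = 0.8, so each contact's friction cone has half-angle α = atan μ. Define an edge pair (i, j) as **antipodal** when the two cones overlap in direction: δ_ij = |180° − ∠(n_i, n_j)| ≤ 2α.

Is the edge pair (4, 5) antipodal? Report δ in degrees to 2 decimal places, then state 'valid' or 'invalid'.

δ = 132.84°, invalid

α = atan 0.8 = 38.66°;  2α = 77.32°
edge 4: e_4 = (-1.28, +1.73);  n_4 = (+0.8039, +0.5948)
edge 5: e_5 = (-1.98, +0.22);  n_5 = (+0.1104, +0.9939)
∠(n_4, n_5) = 47.16°
δ = |180° − 47.16°| = 132.84°
132.84° > 2α = 77.32°  →  invalid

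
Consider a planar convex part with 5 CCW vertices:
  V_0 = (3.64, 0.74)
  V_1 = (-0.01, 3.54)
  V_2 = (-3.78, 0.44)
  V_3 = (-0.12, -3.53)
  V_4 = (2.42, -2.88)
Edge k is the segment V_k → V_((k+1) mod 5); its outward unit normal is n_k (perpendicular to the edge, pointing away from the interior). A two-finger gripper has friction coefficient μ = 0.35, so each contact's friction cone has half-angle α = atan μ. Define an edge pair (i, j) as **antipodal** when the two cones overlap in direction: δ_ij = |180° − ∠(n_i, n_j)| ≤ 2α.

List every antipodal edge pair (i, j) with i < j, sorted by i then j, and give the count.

count = 3; pairs: (0,2), (1,3), (1,4)

α = atan 0.35 = 19.29°;  2α = 38.58°
n_0 = (+0.6087, +0.7934)
n_1 = (-0.6351, +0.7724)
n_2 = (-0.7352, -0.6778)
n_3 = (+0.2479, -0.9688)
n_4 = (+0.9476, -0.3194)
  (0,1): δ = 103.08°  ·
  (0,2): δ = 9.83°  ✓
  (0,3): δ = 51.85°  ·
  (0,4): δ = 108.87°  ·
  (1,2): δ = 86.76°  ·
  (1,3): δ = 25.08°  ✓
  (1,4): δ = 31.95°  ✓
  (2,3): δ = 118.32°  ·
  (2,4): δ = 61.30°  ·
  (3,4): δ = 122.98°  ·
antipodal pairs: 3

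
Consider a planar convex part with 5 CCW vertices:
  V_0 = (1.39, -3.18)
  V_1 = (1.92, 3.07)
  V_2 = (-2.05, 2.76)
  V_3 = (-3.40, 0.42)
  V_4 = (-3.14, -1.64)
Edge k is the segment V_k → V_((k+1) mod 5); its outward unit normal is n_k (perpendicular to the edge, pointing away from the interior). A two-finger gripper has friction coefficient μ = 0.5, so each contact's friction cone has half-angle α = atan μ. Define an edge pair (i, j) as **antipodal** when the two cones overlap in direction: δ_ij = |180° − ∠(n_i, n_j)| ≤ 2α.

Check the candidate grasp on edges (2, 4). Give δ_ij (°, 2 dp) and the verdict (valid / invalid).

δ = 78.79°, invalid

α = atan 0.5 = 26.57°;  2α = 53.13°
edge 2: e_2 = (-1.35, -2.34);  n_2 = (-0.8662, +0.4997)
edge 4: e_4 = (+4.53, -1.54);  n_4 = (-0.3219, -0.9468)
∠(n_2, n_4) = 101.21°
δ = |180° − 101.21°| = 78.79°
78.79° > 2α = 53.13°  →  invalid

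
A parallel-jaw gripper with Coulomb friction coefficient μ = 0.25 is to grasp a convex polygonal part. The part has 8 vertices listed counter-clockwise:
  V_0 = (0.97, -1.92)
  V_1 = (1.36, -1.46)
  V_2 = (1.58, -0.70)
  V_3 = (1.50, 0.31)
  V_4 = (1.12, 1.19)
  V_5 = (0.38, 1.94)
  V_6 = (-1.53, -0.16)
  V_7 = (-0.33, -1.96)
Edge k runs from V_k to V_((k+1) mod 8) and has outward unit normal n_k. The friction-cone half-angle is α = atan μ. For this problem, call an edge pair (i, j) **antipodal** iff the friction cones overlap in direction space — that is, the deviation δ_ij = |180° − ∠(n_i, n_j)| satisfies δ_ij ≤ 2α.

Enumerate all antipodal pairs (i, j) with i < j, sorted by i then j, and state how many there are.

count = 4; pairs: (0,5), (1,5), (3,6), (4,6)

α = atan 0.25 = 14.04°;  2α = 28.07°
n_0 = (+0.7628, -0.6467)
n_1 = (+0.9606, -0.2781)
n_2 = (+0.9969, +0.0790)
n_3 = (+0.9181, +0.3964)
n_4 = (+0.7118, +0.7023)
n_5 = (-0.7398, +0.6728)
n_6 = (-0.8321, -0.5547)
n_7 = (+0.0308, -0.9995)
  (0,1): δ = 155.85°  ·
  (0,2): δ = 135.18°  ·
  (0,3): δ = 116.35°  ·
  (0,4): δ = 95.09°  ·
  (0,5): δ = 2.00°  ✓
  (0,6): δ = 73.98°  ·
  (0,7): δ = 132.05°  ·
  (1,2): δ = 159.33°  ·
  (1,3): δ = 140.50°  ·
  (1,4): δ = 119.24°  ·
  (1,5): δ = 26.14°  ✓
  (1,6): δ = 49.83°  ·
  (1,7): δ = 107.91°  ·
  (2,3): δ = 161.17°  ·
  (2,4): δ = 139.91°  ·
  (2,5): δ = 46.82°  ·
  (2,6): δ = 29.16°  ·
  (2,7): δ = 87.23°  ·
  (3,4): δ = 158.74°  ·
  (3,5): δ = 65.64°  ·
  (3,6): δ = 10.33°  ✓
  (3,7): δ = 68.41°  ·
  (4,5): δ = 86.90°  ·
  (4,6): δ = 10.93°  ✓
  (4,7): δ = 47.15°  ·
  (5,6): δ = 104.02°  ·
  (5,7): δ = 45.95°  ·
  (6,7): δ = 121.93°  ·
antipodal pairs: 4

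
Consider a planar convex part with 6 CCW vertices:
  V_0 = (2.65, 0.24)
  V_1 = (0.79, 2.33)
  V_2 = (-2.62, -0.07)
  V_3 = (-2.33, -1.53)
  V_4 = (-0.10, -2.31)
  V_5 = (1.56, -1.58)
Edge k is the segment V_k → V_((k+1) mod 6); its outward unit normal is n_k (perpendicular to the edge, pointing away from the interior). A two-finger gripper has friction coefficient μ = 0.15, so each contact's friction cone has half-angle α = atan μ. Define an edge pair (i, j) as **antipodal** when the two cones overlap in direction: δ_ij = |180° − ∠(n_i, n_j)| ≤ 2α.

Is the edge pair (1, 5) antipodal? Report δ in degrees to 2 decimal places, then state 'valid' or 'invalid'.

α = atan 0.15 = 8.53°;  2α = 17.06°
edge 1: e_1 = (-3.41, -2.40);  n_1 = (-0.5756, +0.8178)
edge 5: e_5 = (+1.09, +1.82);  n_5 = (+0.8579, -0.5138)
∠(n_1, n_5) = 156.06°
δ = |180° − 156.06°| = 23.94°
23.94° > 2α = 17.06°  →  invalid

δ = 23.94°, invalid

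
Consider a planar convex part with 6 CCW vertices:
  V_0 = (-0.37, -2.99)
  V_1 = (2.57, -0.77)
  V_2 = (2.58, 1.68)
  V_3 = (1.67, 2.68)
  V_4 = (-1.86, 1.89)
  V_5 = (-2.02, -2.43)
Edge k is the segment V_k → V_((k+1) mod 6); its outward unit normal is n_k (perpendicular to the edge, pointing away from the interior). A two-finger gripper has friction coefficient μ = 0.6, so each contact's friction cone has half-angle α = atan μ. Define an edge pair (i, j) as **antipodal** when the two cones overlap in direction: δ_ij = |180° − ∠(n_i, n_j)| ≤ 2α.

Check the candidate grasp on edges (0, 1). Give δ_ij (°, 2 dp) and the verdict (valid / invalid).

δ = 127.29°, invalid

α = atan 0.6 = 30.96°;  2α = 61.93°
edge 0: e_0 = (+2.94, +2.22);  n_0 = (+0.6026, -0.7980)
edge 1: e_1 = (+0.01, +2.45);  n_1 = (+1.0000, -0.0041)
∠(n_0, n_1) = 52.71°
δ = |180° − 52.71°| = 127.29°
127.29° > 2α = 61.93°  →  invalid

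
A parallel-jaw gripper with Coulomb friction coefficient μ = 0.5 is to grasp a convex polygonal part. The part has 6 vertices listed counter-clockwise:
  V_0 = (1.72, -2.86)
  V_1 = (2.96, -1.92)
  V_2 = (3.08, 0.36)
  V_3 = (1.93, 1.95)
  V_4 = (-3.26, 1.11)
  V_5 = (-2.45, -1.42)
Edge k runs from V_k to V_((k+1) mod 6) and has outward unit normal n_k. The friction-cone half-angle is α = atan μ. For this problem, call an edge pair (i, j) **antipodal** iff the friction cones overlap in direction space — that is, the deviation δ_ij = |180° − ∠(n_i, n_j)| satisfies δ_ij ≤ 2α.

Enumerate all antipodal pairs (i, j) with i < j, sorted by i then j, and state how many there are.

α = atan 0.5 = 26.57°;  2α = 53.13°
n_0 = (+0.6041, -0.7969)
n_1 = (+0.9986, -0.0526)
n_2 = (+0.8103, +0.5860)
n_3 = (-0.1598, +0.9872)
n_4 = (-0.9524, -0.3049)
n_5 = (-0.3264, -0.9452)
  (0,1): δ = 130.18°  ·
  (0,2): δ = 91.29°  ·
  (0,3): δ = 27.97°  ✓
  (0,4): δ = 70.59°  ·
  (0,5): δ = 123.78°  ·
  (1,2): δ = 141.11°  ·
  (1,3): δ = 77.79°  ·
  (1,4): δ = 20.77°  ✓
  (1,5): δ = 73.96°  ·
  (2,3): δ = 116.68°  ·
  (2,4): δ = 18.12°  ✓
  (2,5): δ = 35.07°  ✓
  (3,4): δ = 81.44°  ·
  (3,5): δ = 28.24°  ✓
  (4,5): δ = 126.80°  ·
antipodal pairs: 5

count = 5; pairs: (0,3), (1,4), (2,4), (2,5), (3,5)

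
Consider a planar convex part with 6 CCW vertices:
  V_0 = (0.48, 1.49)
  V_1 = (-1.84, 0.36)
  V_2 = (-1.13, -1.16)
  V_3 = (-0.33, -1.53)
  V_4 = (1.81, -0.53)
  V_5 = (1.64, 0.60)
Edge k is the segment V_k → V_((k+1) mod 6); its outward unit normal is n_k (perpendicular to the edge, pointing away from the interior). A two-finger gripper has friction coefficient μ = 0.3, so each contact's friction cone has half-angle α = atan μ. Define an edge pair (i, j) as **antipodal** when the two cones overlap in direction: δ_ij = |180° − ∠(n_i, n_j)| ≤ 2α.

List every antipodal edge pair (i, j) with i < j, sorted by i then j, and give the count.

α = atan 0.3 = 16.70°;  2α = 33.40°
n_0 = (-0.4379, +0.8990)
n_1 = (-0.9060, -0.4232)
n_2 = (-0.4198, -0.9076)
n_3 = (+0.4233, -0.9060)
n_4 = (+0.9889, +0.1488)
n_5 = (+0.6087, +0.7934)
  (0,1): δ = 90.93°  ·
  (0,2): δ = 50.79°  ·
  (0,3): δ = 0.92°  ✓
  (0,4): δ = 72.59°  ·
  (0,5): δ = 116.53°  ·
  (1,2): δ = 139.86°  ·
  (1,3): δ = 89.99°  ·
  (1,4): δ = 16.48°  ✓
  (1,5): δ = 27.47°  ✓
  (2,3): δ = 130.13°  ·
  (2,4): δ = 56.62°  ·
  (2,5): δ = 12.68°  ✓
  (3,4): δ = 106.49°  ·
  (3,5): δ = 62.54°  ·
  (4,5): δ = 136.05°  ·
antipodal pairs: 4

count = 4; pairs: (0,3), (1,4), (1,5), (2,5)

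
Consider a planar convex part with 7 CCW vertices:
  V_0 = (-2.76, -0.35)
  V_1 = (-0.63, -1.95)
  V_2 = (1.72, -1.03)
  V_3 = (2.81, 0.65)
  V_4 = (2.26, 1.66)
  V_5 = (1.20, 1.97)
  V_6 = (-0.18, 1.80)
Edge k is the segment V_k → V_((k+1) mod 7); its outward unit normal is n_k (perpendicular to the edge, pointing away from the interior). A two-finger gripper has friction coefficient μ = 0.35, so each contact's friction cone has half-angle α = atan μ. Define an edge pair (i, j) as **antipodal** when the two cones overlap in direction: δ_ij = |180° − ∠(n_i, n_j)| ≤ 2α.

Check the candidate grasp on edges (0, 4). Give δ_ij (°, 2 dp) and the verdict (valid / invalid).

δ = 20.61°, valid

α = atan 0.35 = 19.29°;  2α = 38.58°
edge 0: e_0 = (+2.13, -1.60);  n_0 = (-0.6006, -0.7995)
edge 4: e_4 = (-1.06, +0.31);  n_4 = (+0.2807, +0.9598)
∠(n_0, n_4) = 159.39°
δ = |180° − 159.39°| = 20.61°
20.61° ≤ 2α = 38.58°  →  valid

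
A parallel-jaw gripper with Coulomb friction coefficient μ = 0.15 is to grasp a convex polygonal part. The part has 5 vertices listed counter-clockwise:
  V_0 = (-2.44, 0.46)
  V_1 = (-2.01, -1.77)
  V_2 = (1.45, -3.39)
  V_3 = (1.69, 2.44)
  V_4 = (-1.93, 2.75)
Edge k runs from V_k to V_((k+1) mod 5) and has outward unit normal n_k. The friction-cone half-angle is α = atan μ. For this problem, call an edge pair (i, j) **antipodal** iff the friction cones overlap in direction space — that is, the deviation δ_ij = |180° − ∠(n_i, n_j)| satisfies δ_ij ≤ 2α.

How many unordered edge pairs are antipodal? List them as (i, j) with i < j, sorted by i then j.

count = 2; pairs: (0,2), (2,4)

α = atan 0.15 = 8.53°;  2α = 17.06°
n_0 = (-0.9819, -0.1893)
n_1 = (-0.4240, -0.9056)
n_2 = (+0.9992, -0.0411)
n_3 = (+0.0853, +0.9964)
n_4 = (-0.9761, +0.2174)
  (0,1): δ = 126.00°  ·
  (0,2): δ = 13.27°  ✓
  (0,3): δ = 74.19°  ·
  (0,4): δ = 156.53°  ·
  (1,2): δ = 67.27°  ·
  (1,3): δ = 20.19°  ·
  (1,4): δ = 102.53°  ·
  (2,3): δ = 92.54°  ·
  (2,4): δ = 10.20°  ✓
  (3,4): δ = 97.66°  ·
antipodal pairs: 2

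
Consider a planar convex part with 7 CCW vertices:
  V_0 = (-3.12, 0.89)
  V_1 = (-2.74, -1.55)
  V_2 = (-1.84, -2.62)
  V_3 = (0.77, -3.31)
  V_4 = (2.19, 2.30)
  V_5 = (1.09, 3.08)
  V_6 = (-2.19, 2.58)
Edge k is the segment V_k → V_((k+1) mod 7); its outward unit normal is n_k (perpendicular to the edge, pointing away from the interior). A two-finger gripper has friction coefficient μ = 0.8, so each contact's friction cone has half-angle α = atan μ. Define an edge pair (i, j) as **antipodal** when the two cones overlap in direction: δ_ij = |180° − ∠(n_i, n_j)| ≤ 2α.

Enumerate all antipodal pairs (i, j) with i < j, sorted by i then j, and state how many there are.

count = 10; pairs: (0,3), (0,4), (1,3), (1,4), (1,5), (2,4), (2,5), (2,6), (3,5), (3,6)

α = atan 0.8 = 38.66°;  2α = 77.32°
n_0 = (-0.9881, -0.1539)
n_1 = (-0.7653, -0.6437)
n_2 = (-0.2556, -0.9668)
n_3 = (+0.9694, -0.2454)
n_4 = (+0.5784, +0.8157)
n_5 = (-0.1507, +0.9886)
n_6 = (-0.8761, +0.4821)
  (0,1): δ = 148.78°  ·
  (0,2): δ = 113.66°  ·
  (0,3): δ = 23.06°  ✓
  (0,4): δ = 45.81°  ✓
  (0,5): δ = 89.82°  ·
  (0,6): δ = 142.32°  ·
  (1,2): δ = 144.88°  ·
  (1,3): δ = 54.27°  ✓
  (1,4): δ = 14.59°  ✓
  (1,5): δ = 58.60°  ✓
  (1,6): δ = 111.11°  ·
  (2,3): δ = 89.40°  ·
  (2,4): δ = 20.53°  ✓
  (2,5): δ = 23.48°  ✓
  (2,6): δ = 75.98°  ✓
  (3,4): δ = 111.14°  ·
  (3,5): δ = 67.13°  ✓
  (3,6): δ = 14.62°  ✓
  (4,5): δ = 135.99°  ·
  (4,6): δ = 83.48°  ·
  (5,6): δ = 127.49°  ·
antipodal pairs: 10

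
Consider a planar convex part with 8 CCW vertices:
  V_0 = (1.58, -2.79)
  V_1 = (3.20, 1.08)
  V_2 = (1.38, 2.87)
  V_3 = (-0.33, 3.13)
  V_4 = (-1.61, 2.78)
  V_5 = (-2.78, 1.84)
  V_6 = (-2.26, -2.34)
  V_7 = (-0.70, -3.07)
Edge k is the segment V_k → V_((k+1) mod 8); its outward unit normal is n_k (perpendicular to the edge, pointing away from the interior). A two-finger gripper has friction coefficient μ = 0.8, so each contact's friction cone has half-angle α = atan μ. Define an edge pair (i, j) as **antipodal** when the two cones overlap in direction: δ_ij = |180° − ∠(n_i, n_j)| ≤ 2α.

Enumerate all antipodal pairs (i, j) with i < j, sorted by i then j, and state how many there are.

count = 14; pairs: (0,2), (0,3), (0,4), (0,5), (1,5), (1,6), (1,7), (2,5), (2,6), (2,7), (3,6), (3,7), (4,6), (4,7)

α = atan 0.8 = 38.66°;  2α = 77.32°
n_0 = (+0.9224, -0.3861)
n_1 = (+0.7012, +0.7130)
n_2 = (+0.1503, +0.9886)
n_3 = (-0.2638, +0.9646)
n_4 = (-0.6263, +0.7796)
n_5 = (-0.9924, -0.1235)
n_6 = (-0.4238, -0.9057)
n_7 = (+0.1219, -0.9925)
  (0,1): δ = 111.81°  ·
  (0,2): δ = 75.93°  ✓
  (0,3): δ = 51.99°  ✓
  (0,4): δ = 28.51°  ✓
  (0,5): δ = 29.81°  ✓
  (0,6): δ = 87.64°  ·
  (0,7): δ = 119.72°  ·
  (1,2): δ = 144.12°  ·
  (1,3): δ = 120.18°  ·
  (1,4): δ = 96.70°  ·
  (1,5): δ = 38.38°  ✓
  (1,6): δ = 19.45°  ✓
  (1,7): δ = 51.53°  ✓
  (2,3): δ = 156.06°  ·
  (2,4): δ = 132.58°  ·
  (2,5): δ = 74.26°  ✓
  (2,6): δ = 16.43°  ✓
  (2,7): δ = 15.65°  ✓
  (3,4): δ = 156.51°  ·
  (3,5): δ = 98.20°  ·
  (3,6): δ = 40.37°  ✓
  (3,7): δ = 8.29°  ✓
  (4,5): δ = 121.69°  ·
  (4,6): δ = 63.86°  ✓
  (4,7): δ = 31.78°  ✓
  (5,6): δ = 122.17°  ·
  (5,7): δ = 90.09°  ·
  (6,7): δ = 147.92°  ·
antipodal pairs: 14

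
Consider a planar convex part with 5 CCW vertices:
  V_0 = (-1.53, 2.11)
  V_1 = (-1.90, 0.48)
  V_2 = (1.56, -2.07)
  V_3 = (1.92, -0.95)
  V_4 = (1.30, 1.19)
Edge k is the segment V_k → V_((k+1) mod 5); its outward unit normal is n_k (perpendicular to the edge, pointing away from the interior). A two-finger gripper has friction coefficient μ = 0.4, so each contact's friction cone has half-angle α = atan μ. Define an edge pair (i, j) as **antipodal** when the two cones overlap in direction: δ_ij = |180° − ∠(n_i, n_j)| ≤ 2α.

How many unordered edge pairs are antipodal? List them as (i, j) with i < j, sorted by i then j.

α = atan 0.4 = 21.80°;  2α = 43.60°
n_0 = (-0.9752, +0.2214)
n_1 = (-0.5933, -0.8050)
n_2 = (+0.9520, -0.3060)
n_3 = (+0.9605, +0.2783)
n_4 = (+0.3092, +0.9510)
  (0,1): δ = 113.60°  ·
  (0,2): δ = 5.03°  ✓
  (0,3): δ = 28.95°  ✓
  (0,4): δ = 84.78°  ·
  (1,2): δ = 71.43°  ·
  (1,3): δ = 37.45°  ✓
  (1,4): δ = 18.38°  ✓
  (2,3): δ = 146.02°  ·
  (2,4): δ = 90.19°  ·
  (3,4): δ = 124.17°  ·
antipodal pairs: 4

count = 4; pairs: (0,2), (0,3), (1,3), (1,4)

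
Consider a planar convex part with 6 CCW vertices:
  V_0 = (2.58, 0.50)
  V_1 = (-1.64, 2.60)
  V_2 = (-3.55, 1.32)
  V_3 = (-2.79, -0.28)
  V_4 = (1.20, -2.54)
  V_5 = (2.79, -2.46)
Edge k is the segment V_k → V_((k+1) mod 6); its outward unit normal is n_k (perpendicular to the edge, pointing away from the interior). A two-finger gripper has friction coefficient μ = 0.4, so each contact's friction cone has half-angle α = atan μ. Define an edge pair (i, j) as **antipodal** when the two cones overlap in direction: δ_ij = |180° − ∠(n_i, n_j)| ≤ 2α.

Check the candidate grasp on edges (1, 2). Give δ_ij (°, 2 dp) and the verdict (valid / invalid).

δ = 98.42°, invalid

α = atan 0.4 = 21.80°;  2α = 43.60°
edge 1: e_1 = (-1.91, -1.28);  n_1 = (-0.5567, +0.8307)
edge 2: e_2 = (+0.76, -1.60);  n_2 = (-0.9033, -0.4291)
∠(n_1, n_2) = 81.58°
δ = |180° − 81.58°| = 98.42°
98.42° > 2α = 43.60°  →  invalid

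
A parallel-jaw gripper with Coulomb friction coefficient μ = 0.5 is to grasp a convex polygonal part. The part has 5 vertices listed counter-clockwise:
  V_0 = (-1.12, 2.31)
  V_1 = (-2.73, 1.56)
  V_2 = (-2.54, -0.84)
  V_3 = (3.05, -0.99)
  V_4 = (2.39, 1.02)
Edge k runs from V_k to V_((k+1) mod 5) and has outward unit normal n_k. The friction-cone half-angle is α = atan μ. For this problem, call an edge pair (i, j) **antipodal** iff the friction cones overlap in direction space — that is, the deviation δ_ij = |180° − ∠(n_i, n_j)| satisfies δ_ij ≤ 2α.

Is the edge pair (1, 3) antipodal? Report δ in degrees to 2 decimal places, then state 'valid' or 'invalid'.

α = atan 0.5 = 26.57°;  2α = 53.13°
edge 1: e_1 = (+0.19, -2.40);  n_1 = (-0.9969, -0.0789)
edge 3: e_3 = (-0.66, +2.01);  n_3 = (+0.9501, +0.3120)
∠(n_1, n_3) = 166.35°
δ = |180° − 166.35°| = 13.65°
13.65° ≤ 2α = 53.13°  →  valid

δ = 13.65°, valid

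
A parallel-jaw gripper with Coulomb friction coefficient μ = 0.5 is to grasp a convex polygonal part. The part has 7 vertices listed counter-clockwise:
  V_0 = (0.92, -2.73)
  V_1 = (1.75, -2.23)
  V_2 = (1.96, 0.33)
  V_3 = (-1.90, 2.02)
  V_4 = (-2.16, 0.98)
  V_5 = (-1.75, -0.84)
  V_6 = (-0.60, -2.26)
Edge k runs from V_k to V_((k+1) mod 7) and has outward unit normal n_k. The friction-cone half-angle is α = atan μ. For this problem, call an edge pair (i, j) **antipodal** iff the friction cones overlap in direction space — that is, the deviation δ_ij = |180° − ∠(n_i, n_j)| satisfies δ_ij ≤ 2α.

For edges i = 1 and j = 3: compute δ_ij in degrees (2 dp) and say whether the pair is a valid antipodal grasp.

δ = 9.35°, valid

α = atan 0.5 = 26.57°;  2α = 53.13°
edge 1: e_1 = (+0.21, +2.56);  n_1 = (+0.9967, -0.0818)
edge 3: e_3 = (-0.26, -1.04);  n_3 = (-0.9701, +0.2425)
∠(n_1, n_3) = 170.65°
δ = |180° − 170.65°| = 9.35°
9.35° ≤ 2α = 53.13°  →  valid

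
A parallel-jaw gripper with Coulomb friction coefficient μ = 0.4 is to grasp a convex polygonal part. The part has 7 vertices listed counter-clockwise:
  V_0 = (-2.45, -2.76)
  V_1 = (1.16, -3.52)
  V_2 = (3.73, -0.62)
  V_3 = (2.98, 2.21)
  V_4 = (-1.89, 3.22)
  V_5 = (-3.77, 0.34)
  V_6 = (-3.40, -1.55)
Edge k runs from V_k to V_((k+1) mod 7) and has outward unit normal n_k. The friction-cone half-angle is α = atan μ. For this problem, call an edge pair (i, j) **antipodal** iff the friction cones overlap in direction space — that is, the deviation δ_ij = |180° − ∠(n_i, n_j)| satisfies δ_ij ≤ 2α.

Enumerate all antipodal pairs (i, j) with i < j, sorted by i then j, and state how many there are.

α = atan 0.4 = 21.80°;  2α = 43.60°
n_0 = (-0.2060, -0.9785)
n_1 = (+0.7484, -0.6632)
n_2 = (+0.9666, +0.2562)
n_3 = (+0.2031, +0.9792)
n_4 = (-0.8374, +0.5466)
n_5 = (-0.9814, -0.1921)
n_6 = (-0.7865, -0.6175)
  (0,1): δ = 119.66°  ·
  (0,2): δ = 63.27°  ·
  (0,3): δ = 0.17°  ✓
  (0,4): δ = 68.75°  ·
  (0,5): δ = 112.97°  ·
  (0,6): δ = 140.02°  ·
  (1,2): δ = 123.61°  ·
  (1,3): δ = 60.17°  ·
  (1,4): δ = 8.41°  ✓
  (1,5): δ = 52.62°  ·
  (1,6): δ = 79.68°  ·
  (2,3): δ = 116.56°  ·
  (2,4): δ = 47.98°  ·
  (2,5): δ = 3.77°  ✓
  (2,6): δ = 23.29°  ✓
  (3,4): δ = 111.42°  ·
  (3,5): δ = 67.21°  ·
  (3,6): δ = 40.15°  ✓
  (4,5): δ = 135.79°  ·
  (4,6): δ = 108.73°  ·
  (5,6): δ = 152.94°  ·
antipodal pairs: 5

count = 5; pairs: (0,3), (1,4), (2,5), (2,6), (3,6)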